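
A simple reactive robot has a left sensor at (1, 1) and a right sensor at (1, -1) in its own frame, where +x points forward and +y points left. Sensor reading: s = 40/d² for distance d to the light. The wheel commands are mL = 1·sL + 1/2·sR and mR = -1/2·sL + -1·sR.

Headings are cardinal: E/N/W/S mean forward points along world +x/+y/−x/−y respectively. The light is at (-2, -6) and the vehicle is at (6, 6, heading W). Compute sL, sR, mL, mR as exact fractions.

left sensor world pos  = (5, 5); dL² = 170
right sensor world pos = (5, 7); dR² = 218
sL = 40/170 = 4/17
sR = 40/218 = 20/109
mL = 1·sL + 1/2·sR = 606/1853
mR = -1/2·sL + -1·sR = -558/1853

4/17 20/109 606/1853 -558/1853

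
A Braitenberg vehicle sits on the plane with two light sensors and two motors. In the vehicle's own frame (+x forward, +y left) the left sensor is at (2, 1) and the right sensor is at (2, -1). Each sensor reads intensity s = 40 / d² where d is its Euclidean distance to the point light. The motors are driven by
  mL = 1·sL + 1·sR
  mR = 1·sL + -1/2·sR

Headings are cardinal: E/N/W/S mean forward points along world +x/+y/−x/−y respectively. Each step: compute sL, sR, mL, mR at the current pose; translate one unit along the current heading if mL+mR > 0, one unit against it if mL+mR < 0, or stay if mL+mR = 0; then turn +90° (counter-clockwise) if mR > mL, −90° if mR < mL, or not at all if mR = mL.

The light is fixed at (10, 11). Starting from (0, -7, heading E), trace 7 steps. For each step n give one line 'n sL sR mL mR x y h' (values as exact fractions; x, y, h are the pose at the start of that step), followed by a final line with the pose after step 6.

0 40/353 8/85 6224/30005 1988/30005 0 -7 E
1 5/58 2/25 241/1450 67/1450 1 -7 S
2 40/521 8/89 7728/46369 1476/46369 1 -8 W
3 4/41 4/37 312/1517 66/1517 0 -8 N
4 40/353 8/85 6224/30005 1988/30005 0 -7 E
5 5/58 2/25 241/1450 67/1450 1 -7 S
6 40/521 8/89 7728/46369 1476/46369 1 -8 W
final 0 -8 N

n=0: pose=(0,-7,E); sL=40/353, sR=8/85; mL=6224/30005, mR=1988/30005; mL+mR=8212/30005 → advance +1; mR−mL=-12/85 → turn -1·90°
n=1: pose=(1,-7,S); sL=5/58, sR=2/25; mL=241/1450, mR=67/1450; mL+mR=154/725 → advance +1; mR−mL=-3/25 → turn -1·90°
n=2: pose=(1,-8,W); sL=40/521, sR=8/89; mL=7728/46369, mR=1476/46369; mL+mR=9204/46369 → advance +1; mR−mL=-12/89 → turn -1·90°
n=3: pose=(0,-8,N); sL=4/41, sR=4/37; mL=312/1517, mR=66/1517; mL+mR=378/1517 → advance +1; mR−mL=-6/37 → turn -1·90°
n=4: pose=(0,-7,E); sL=40/353, sR=8/85; mL=6224/30005, mR=1988/30005; mL+mR=8212/30005 → advance +1; mR−mL=-12/85 → turn -1·90°
n=5: pose=(1,-7,S); sL=5/58, sR=2/25; mL=241/1450, mR=67/1450; mL+mR=154/725 → advance +1; mR−mL=-3/25 → turn -1·90°
n=6: pose=(1,-8,W); sL=40/521, sR=8/89; mL=7728/46369, mR=1476/46369; mL+mR=9204/46369 → advance +1; mR−mL=-12/89 → turn -1·90°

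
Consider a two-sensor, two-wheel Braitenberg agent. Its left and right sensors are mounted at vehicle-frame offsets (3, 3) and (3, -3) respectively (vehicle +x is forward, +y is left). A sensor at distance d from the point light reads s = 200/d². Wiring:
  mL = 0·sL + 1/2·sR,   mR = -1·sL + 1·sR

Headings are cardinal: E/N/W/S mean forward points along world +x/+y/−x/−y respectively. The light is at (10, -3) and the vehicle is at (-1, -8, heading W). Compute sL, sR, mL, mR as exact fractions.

left sensor world pos  = (-4, -11); dL² = 260
right sensor world pos = (-4, -5); dR² = 200
sL = 200/260 = 10/13
sR = 200/200 = 1
mL = 0·sL + 1/2·sR = 1/2
mR = -1·sL + 1·sR = 3/13

10/13 1 1/2 3/13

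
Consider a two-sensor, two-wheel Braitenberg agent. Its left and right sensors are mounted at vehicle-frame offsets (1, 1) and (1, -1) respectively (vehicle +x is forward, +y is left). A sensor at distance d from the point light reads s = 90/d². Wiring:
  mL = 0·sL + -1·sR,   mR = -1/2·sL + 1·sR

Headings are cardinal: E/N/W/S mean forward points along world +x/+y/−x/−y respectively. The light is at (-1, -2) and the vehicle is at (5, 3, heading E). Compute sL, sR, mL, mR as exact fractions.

18/17 18/13 -18/13 189/221

left sensor world pos  = (6, 4); dL² = 85
right sensor world pos = (6, 2); dR² = 65
sL = 90/85 = 18/17
sR = 90/65 = 18/13
mL = 0·sL + -1·sR = -18/13
mR = -1/2·sL + 1·sR = 189/221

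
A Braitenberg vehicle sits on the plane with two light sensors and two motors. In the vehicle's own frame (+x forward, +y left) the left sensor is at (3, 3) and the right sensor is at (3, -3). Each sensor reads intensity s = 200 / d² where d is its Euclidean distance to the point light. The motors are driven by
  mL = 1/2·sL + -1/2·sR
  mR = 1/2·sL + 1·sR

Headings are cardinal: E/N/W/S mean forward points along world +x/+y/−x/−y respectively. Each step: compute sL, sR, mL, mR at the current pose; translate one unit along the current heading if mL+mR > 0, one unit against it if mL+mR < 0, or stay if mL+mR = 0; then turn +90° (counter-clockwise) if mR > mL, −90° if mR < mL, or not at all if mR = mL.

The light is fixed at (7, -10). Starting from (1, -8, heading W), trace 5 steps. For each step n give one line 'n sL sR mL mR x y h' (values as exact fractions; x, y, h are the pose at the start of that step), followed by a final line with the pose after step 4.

0 100/41 100/53 600/2173 6750/2173 1 -8 W
1 200/17 200/101 8400/1717 13500/1717 0 -8 S
2 25/4 10 -15/8 105/8 0 -9 E
3 200/97 8 -288/97 876/97 1 -9 N
4 100/41 100/53 600/2173 6750/2173 1 -8 W
final 0 -8 S

n=0: pose=(1,-8,W); sL=100/41, sR=100/53; mL=600/2173, mR=6750/2173; mL+mR=7350/2173 → advance +1; mR−mL=150/53 → turn +1·90°
n=1: pose=(0,-8,S); sL=200/17, sR=200/101; mL=8400/1717, mR=13500/1717; mL+mR=21900/1717 → advance +1; mR−mL=300/101 → turn +1·90°
n=2: pose=(0,-9,E); sL=25/4, sR=10; mL=-15/8, mR=105/8; mL+mR=45/4 → advance +1; mR−mL=15 → turn +1·90°
n=3: pose=(1,-9,N); sL=200/97, sR=8; mL=-288/97, mR=876/97; mL+mR=588/97 → advance +1; mR−mL=12 → turn +1·90°
n=4: pose=(1,-8,W); sL=100/41, sR=100/53; mL=600/2173, mR=6750/2173; mL+mR=7350/2173 → advance +1; mR−mL=150/53 → turn +1·90°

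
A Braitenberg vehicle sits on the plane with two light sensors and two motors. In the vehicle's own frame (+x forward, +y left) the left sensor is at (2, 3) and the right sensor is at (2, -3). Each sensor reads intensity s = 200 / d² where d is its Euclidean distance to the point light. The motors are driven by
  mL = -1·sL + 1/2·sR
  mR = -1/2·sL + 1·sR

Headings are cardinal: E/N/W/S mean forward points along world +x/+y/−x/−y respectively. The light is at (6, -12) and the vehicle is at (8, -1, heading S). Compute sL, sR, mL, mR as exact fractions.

left sensor world pos  = (11, -3); dL² = 106
right sensor world pos = (5, -3); dR² = 82
sL = 200/106 = 100/53
sR = 200/82 = 100/41
mL = -1·sL + 1/2·sR = -1450/2173
mR = -1/2·sL + 1·sR = 3250/2173

100/53 100/41 -1450/2173 3250/2173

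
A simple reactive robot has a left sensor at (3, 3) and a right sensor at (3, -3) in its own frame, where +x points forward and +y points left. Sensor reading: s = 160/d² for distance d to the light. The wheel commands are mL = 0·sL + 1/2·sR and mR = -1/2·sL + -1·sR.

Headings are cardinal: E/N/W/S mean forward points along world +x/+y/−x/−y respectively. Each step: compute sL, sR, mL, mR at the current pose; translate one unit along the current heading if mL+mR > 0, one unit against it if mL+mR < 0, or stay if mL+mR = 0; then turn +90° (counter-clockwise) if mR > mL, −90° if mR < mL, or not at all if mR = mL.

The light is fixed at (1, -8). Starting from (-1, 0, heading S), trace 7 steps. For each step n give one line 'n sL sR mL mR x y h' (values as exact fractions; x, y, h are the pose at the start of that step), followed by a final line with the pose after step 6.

0 80/13 16/5 8/5 -408/65 -1 0 S
1 160/61 160/169 80/169 -23280/10309 -1 1 W
2 1 40/37 20/37 -117/74 0 1 N
3 32/25 160/29 80/29 -4464/725 0 0 E
4 80/13 16/5 8/5 -408/65 -1 0 S
5 160/61 160/169 80/169 -23280/10309 -1 1 W
6 1 40/37 20/37 -117/74 0 1 N
final 0 0 E

n=0: pose=(-1,0,S); sL=80/13, sR=16/5; mL=8/5, mR=-408/65; mL+mR=-304/65 → advance -1; mR−mL=-512/65 → turn -1·90°
n=1: pose=(-1,1,W); sL=160/61, sR=160/169; mL=80/169, mR=-23280/10309; mL+mR=-18400/10309 → advance -1; mR−mL=-28160/10309 → turn -1·90°
n=2: pose=(0,1,N); sL=1, sR=40/37; mL=20/37, mR=-117/74; mL+mR=-77/74 → advance -1; mR−mL=-157/74 → turn -1·90°
n=3: pose=(0,0,E); sL=32/25, sR=160/29; mL=80/29, mR=-4464/725; mL+mR=-2464/725 → advance -1; mR−mL=-6464/725 → turn -1·90°
n=4: pose=(-1,0,S); sL=80/13, sR=16/5; mL=8/5, mR=-408/65; mL+mR=-304/65 → advance -1; mR−mL=-512/65 → turn -1·90°
n=5: pose=(-1,1,W); sL=160/61, sR=160/169; mL=80/169, mR=-23280/10309; mL+mR=-18400/10309 → advance -1; mR−mL=-28160/10309 → turn -1·90°
n=6: pose=(0,1,N); sL=1, sR=40/37; mL=20/37, mR=-117/74; mL+mR=-77/74 → advance -1; mR−mL=-157/74 → turn -1·90°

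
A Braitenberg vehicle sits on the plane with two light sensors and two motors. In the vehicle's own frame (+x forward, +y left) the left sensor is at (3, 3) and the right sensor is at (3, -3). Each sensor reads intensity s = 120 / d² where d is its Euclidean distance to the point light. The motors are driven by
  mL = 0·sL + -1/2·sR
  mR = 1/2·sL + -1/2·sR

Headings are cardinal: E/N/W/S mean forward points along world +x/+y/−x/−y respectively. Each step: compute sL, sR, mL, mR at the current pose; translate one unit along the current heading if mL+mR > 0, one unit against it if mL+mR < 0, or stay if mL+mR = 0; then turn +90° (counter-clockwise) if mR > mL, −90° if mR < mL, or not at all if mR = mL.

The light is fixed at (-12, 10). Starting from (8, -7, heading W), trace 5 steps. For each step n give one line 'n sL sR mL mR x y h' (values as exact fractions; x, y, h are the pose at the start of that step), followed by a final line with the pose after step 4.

0 120/689 24/97 -12/97 -2448/66833 8 -7 W
1 15/122 30/181 -15/181 -945/44164 9 -7 S
2 24/149 120/937 -60/937 2304/139613 9 -6 E
3 60/229 60/349 -30/349 3600/79921 8 -6 N
4 120/689 24/97 -12/97 -2448/66833 8 -7 W
final 9 -7 S

n=0: pose=(8,-7,W); sL=120/689, sR=24/97; mL=-12/97, mR=-2448/66833; mL+mR=-10716/66833 → advance -1; mR−mL=60/689 → turn +1·90°
n=1: pose=(9,-7,S); sL=15/122, sR=30/181; mL=-15/181, mR=-945/44164; mL+mR=-4605/44164 → advance -1; mR−mL=15/244 → turn +1·90°
n=2: pose=(9,-6,E); sL=24/149, sR=120/937; mL=-60/937, mR=2304/139613; mL+mR=-6636/139613 → advance -1; mR−mL=12/149 → turn +1·90°
n=3: pose=(8,-6,N); sL=60/229, sR=60/349; mL=-30/349, mR=3600/79921; mL+mR=-3270/79921 → advance -1; mR−mL=30/229 → turn +1·90°
n=4: pose=(8,-7,W); sL=120/689, sR=24/97; mL=-12/97, mR=-2448/66833; mL+mR=-10716/66833 → advance -1; mR−mL=60/689 → turn +1·90°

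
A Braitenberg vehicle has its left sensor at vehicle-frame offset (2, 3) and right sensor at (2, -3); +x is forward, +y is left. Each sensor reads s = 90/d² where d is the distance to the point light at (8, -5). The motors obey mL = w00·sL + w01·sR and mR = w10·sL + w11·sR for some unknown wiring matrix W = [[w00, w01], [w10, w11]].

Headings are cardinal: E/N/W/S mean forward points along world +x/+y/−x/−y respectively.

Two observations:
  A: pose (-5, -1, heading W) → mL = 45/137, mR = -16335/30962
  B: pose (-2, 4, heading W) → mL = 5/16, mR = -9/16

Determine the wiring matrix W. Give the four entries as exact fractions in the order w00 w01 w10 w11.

obs A: pose=(-5,-1,W) → sL=45/113, sR=45/137, mL=45/137, mR=-16335/30962
obs B: pose=(-2,4,W) → sL=1/2, sR=5/16, mL=5/16, mR=-9/16
sensor matrix S = [[45/113, 45/137], [1/2, 5/16]]; det S = -9855/247696
solve [mL_A; mL_B] = S·[w00; w01] and [mR_A; mR_B] = S·[w10; w11]:
  w00 = 0, w01 = 1, w10 = -1/2, w11 = -1

0 1 -1/2 -1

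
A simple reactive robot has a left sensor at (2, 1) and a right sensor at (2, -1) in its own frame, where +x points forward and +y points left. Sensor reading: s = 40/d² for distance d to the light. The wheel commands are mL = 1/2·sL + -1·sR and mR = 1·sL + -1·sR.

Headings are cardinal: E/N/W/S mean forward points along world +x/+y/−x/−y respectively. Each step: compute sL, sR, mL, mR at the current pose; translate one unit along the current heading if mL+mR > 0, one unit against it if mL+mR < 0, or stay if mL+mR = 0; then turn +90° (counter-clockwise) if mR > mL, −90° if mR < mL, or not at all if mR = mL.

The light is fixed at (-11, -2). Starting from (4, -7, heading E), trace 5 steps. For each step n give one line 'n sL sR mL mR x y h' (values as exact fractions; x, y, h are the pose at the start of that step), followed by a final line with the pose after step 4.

n=0: pose=(4,-7,E); sL=8/61, sR=8/65; mL=-228/3965, mR=32/3965; mL+mR=-196/3965 → advance -1; mR−mL=4/61 → turn +1·90°
n=1: pose=(3,-7,N); sL=20/89, sR=20/117; mL=-610/10413, mR=560/10413; mL+mR=-50/10413 → advance -1; mR−mL=10/89 → turn +1·90°
n=2: pose=(3,-8,W); sL=40/193, sR=40/169; mL=-4340/32617, mR=-960/32617; mL+mR=-5300/32617 → advance -1; mR−mL=20/193 → turn +1·90°
n=3: pose=(4,-8,S); sL=1/8, sR=2/13; mL=-19/208, mR=-3/104; mL+mR=-25/208 → advance -1; mR−mL=1/16 → turn +1·90°
n=4: pose=(4,-7,E); sL=8/61, sR=8/65; mL=-228/3965, mR=32/3965; mL+mR=-196/3965 → advance -1; mR−mL=4/61 → turn +1·90°

0 8/61 8/65 -228/3965 32/3965 4 -7 E
1 20/89 20/117 -610/10413 560/10413 3 -7 N
2 40/193 40/169 -4340/32617 -960/32617 3 -8 W
3 1/8 2/13 -19/208 -3/104 4 -8 S
4 8/61 8/65 -228/3965 32/3965 4 -7 E
final 3 -7 N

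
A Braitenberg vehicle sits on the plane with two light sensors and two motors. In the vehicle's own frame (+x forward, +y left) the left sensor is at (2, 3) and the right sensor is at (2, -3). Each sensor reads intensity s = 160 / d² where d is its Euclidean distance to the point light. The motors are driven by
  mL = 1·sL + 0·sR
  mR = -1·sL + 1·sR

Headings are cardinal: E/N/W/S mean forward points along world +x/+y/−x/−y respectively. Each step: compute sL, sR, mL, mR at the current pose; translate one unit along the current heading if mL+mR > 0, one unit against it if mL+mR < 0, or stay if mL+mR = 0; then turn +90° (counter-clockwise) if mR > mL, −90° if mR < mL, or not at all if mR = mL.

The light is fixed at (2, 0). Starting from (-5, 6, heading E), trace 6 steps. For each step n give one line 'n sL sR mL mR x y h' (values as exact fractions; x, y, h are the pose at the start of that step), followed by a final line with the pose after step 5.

n=0: pose=(-5,6,E); sL=80/53, sR=80/17; mL=80/53, mR=2880/901; mL+mR=80/17 → advance +1; mR−mL=1520/901 → turn +1·90°
n=1: pose=(-4,6,N); sL=32/29, sR=160/73; mL=32/29, mR=2304/2117; mL+mR=160/73 → advance +1; mR−mL=-32/2117 → turn -1·90°
n=2: pose=(-4,7,E); sL=40/29, sR=5; mL=40/29, mR=105/29; mL+mR=5 → advance +1; mR−mL=65/29 → turn +1·90°
n=3: pose=(-3,7,N); sL=32/29, sR=32/17; mL=32/29, mR=384/493; mL+mR=32/17 → advance +1; mR−mL=-160/493 → turn -1·90°
n=4: pose=(-3,8,E); sL=16/13, sR=80/17; mL=16/13, mR=768/221; mL+mR=80/17 → advance +1; mR−mL=496/221 → turn +1·90°
n=5: pose=(-2,8,N); sL=160/149, sR=160/101; mL=160/149, mR=7680/15049; mL+mR=160/101 → advance +1; mR−mL=-8480/15049 → turn -1·90°

0 80/53 80/17 80/53 2880/901 -5 6 E
1 32/29 160/73 32/29 2304/2117 -4 6 N
2 40/29 5 40/29 105/29 -4 7 E
3 32/29 32/17 32/29 384/493 -3 7 N
4 16/13 80/17 16/13 768/221 -3 8 E
5 160/149 160/101 160/149 7680/15049 -2 8 N
final -2 9 E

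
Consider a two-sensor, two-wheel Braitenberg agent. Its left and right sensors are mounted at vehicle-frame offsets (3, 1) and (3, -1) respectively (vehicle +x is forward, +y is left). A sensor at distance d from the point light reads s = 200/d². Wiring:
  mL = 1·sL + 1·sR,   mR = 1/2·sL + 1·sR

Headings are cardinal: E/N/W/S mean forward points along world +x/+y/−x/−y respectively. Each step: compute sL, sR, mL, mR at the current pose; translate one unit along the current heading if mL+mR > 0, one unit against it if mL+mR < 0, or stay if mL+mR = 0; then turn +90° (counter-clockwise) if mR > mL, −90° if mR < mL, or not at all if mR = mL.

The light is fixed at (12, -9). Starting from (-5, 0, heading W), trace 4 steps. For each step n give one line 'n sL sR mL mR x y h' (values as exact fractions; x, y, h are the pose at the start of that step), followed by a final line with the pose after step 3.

n=0: pose=(-5,0,W); sL=25/58, sR=2/5; mL=241/290, mR=357/580; mL+mR=839/580 → advance +1; mR−mL=-25/116 → turn -1·90°
n=1: pose=(-6,0,N); sL=40/101, sR=200/433; mL=37520/43733, mR=28860/43733; mL+mR=66380/43733 → advance +1; mR−mL=-20/101 → turn -1·90°
n=2: pose=(-6,1,E); sL=100/173, sR=100/153; mL=32600/26469, mR=24950/26469; mL+mR=57550/26469 → advance +1; mR−mL=-50/173 → turn -1·90°
n=3: pose=(-5,1,S); sL=40/61, sR=200/373; mL=27120/22753, mR=19660/22753; mL+mR=46780/22753 → advance +1; mR−mL=-20/61 → turn -1·90°

0 25/58 2/5 241/290 357/580 -5 0 W
1 40/101 200/433 37520/43733 28860/43733 -6 0 N
2 100/173 100/153 32600/26469 24950/26469 -6 1 E
3 40/61 200/373 27120/22753 19660/22753 -5 1 S
final -5 0 W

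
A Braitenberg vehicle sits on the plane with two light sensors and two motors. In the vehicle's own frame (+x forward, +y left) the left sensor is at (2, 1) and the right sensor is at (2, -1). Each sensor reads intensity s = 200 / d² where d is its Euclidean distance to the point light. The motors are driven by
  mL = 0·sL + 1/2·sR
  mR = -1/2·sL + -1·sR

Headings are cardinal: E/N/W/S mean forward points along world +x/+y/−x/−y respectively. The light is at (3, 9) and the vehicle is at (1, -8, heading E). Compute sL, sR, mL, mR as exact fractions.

25/32 50/81 25/81 -5225/5184

left sensor world pos  = (3, -7); dL² = 256
right sensor world pos = (3, -9); dR² = 324
sL = 200/256 = 25/32
sR = 200/324 = 50/81
mL = 0·sL + 1/2·sR = 25/81
mR = -1/2·sL + -1·sR = -5225/5184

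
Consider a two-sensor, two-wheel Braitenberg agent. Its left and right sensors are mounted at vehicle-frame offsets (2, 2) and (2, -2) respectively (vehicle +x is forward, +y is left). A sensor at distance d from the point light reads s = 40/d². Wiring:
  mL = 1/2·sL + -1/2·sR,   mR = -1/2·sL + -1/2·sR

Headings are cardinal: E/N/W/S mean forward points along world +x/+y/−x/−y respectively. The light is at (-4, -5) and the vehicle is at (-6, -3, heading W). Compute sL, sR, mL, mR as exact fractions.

left sensor world pos  = (-8, -5); dL² = 16
right sensor world pos = (-8, -1); dR² = 32
sL = 40/16 = 5/2
sR = 40/32 = 5/4
mL = 1/2·sL + -1/2·sR = 5/8
mR = -1/2·sL + -1/2·sR = -15/8

5/2 5/4 5/8 -15/8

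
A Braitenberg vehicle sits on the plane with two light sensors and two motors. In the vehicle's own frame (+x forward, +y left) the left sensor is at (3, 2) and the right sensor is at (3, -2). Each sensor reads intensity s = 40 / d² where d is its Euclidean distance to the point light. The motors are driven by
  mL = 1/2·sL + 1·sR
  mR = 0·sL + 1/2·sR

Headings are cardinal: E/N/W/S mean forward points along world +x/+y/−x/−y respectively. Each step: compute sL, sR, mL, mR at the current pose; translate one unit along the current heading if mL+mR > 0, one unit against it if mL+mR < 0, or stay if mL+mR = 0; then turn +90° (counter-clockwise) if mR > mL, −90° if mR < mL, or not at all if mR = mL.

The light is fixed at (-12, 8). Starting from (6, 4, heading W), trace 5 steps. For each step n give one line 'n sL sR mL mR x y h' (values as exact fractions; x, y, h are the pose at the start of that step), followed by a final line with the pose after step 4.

0 40/261 40/229 15020/59769 20/229 6 4 W
1 20/113 20/181 4070/20453 10/181 5 4 N
2 40/401 8/85 4908/34085 4/85 5 5 E
3 10/109 10/73 1455/7957 5/73 6 5 S
4 40/261 40/229 15020/59769 20/229 6 4 W
final 5 4 N

n=0: pose=(6,4,W); sL=40/261, sR=40/229; mL=15020/59769, mR=20/229; mL+mR=20240/59769 → advance +1; mR−mL=-9800/59769 → turn -1·90°
n=1: pose=(5,4,N); sL=20/113, sR=20/181; mL=4070/20453, mR=10/181; mL+mR=5200/20453 → advance +1; mR−mL=-2940/20453 → turn -1·90°
n=2: pose=(5,5,E); sL=40/401, sR=8/85; mL=4908/34085, mR=4/85; mL+mR=6512/34085 → advance +1; mR−mL=-3304/34085 → turn -1·90°
n=3: pose=(6,5,S); sL=10/109, sR=10/73; mL=1455/7957, mR=5/73; mL+mR=2000/7957 → advance +1; mR−mL=-910/7957 → turn -1·90°
n=4: pose=(6,4,W); sL=40/261, sR=40/229; mL=15020/59769, mR=20/229; mL+mR=20240/59769 → advance +1; mR−mL=-9800/59769 → turn -1·90°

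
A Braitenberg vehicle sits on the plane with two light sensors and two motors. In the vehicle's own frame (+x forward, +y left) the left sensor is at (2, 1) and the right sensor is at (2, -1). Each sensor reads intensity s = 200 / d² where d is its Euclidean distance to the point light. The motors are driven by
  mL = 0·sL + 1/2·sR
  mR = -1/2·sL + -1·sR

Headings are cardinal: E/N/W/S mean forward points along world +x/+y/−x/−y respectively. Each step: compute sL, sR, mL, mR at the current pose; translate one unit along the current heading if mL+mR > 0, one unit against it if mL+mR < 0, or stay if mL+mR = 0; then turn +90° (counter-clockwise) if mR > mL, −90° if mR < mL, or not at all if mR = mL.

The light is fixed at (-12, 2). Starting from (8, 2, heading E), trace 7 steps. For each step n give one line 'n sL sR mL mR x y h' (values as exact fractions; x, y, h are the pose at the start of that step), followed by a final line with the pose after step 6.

n=0: pose=(8,2,E); sL=40/97, sR=40/97; mL=20/97, mR=-60/97; mL+mR=-40/97 → advance -1; mR−mL=-80/97 → turn -1·90°
n=1: pose=(7,2,S); sL=50/101, sR=25/41; mL=25/82, mR=-3550/4141; mL+mR=-4575/8282 → advance -1; mR−mL=-9625/8282 → turn -1·90°
n=2: pose=(7,3,W); sL=200/289, sR=200/293; mL=100/293, mR=-87100/84677; mL+mR=-58200/84677 → advance -1; mR−mL=-116000/84677 → turn -1·90°
n=3: pose=(8,3,N); sL=20/37, sR=4/9; mL=2/9, mR=-238/333; mL+mR=-164/333 → advance -1; mR−mL=-104/111 → turn -1·90°
n=4: pose=(8,2,E); sL=40/97, sR=40/97; mL=20/97, mR=-60/97; mL+mR=-40/97 → advance -1; mR−mL=-80/97 → turn -1·90°
n=5: pose=(7,2,S); sL=50/101, sR=25/41; mL=25/82, mR=-3550/4141; mL+mR=-4575/8282 → advance -1; mR−mL=-9625/8282 → turn -1·90°
n=6: pose=(7,3,W); sL=200/289, sR=200/293; mL=100/293, mR=-87100/84677; mL+mR=-58200/84677 → advance -1; mR−mL=-116000/84677 → turn -1·90°

0 40/97 40/97 20/97 -60/97 8 2 E
1 50/101 25/41 25/82 -3550/4141 7 2 S
2 200/289 200/293 100/293 -87100/84677 7 3 W
3 20/37 4/9 2/9 -238/333 8 3 N
4 40/97 40/97 20/97 -60/97 8 2 E
5 50/101 25/41 25/82 -3550/4141 7 2 S
6 200/289 200/293 100/293 -87100/84677 7 3 W
final 8 3 N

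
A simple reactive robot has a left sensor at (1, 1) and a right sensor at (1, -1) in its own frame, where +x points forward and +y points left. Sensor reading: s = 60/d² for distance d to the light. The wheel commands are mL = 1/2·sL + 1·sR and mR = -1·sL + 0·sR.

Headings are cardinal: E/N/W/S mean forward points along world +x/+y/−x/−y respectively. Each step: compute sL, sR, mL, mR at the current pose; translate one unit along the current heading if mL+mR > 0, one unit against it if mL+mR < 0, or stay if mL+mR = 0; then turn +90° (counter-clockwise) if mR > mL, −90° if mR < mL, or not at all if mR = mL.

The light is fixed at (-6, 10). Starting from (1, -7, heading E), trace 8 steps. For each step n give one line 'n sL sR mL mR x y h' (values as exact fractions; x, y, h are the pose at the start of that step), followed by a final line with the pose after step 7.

n=0: pose=(1,-7,E); sL=3/16, sR=15/97; mL=771/3104, mR=-3/16; mL+mR=189/3104 → advance +1; mR−mL=-1353/3104 → turn -1·90°
n=1: pose=(2,-7,S); sL=4/27, sR=60/373; mL=2366/10071, mR=-4/27; mL+mR=874/10071 → advance +1; mR−mL=-1286/3357 → turn -1·90°
n=2: pose=(2,-8,W); sL=6/41, sR=30/169; mL=1737/6929, mR=-6/41; mL+mR=723/6929 → advance +1; mR−mL=-2751/6929 → turn -1·90°
n=3: pose=(1,-8,N); sL=12/65, sR=60/353; mL=6018/22945, mR=-12/65; mL+mR=1782/22945 → advance +1; mR−mL=-10254/22945 → turn -1·90°
n=4: pose=(1,-7,E); sL=3/16, sR=15/97; mL=771/3104, mR=-3/16; mL+mR=189/3104 → advance +1; mR−mL=-1353/3104 → turn -1·90°
n=5: pose=(2,-7,S); sL=4/27, sR=60/373; mL=2366/10071, mR=-4/27; mL+mR=874/10071 → advance +1; mR−mL=-1286/3357 → turn -1·90°
n=6: pose=(2,-8,W); sL=6/41, sR=30/169; mL=1737/6929, mR=-6/41; mL+mR=723/6929 → advance +1; mR−mL=-2751/6929 → turn -1·90°
n=7: pose=(1,-8,N); sL=12/65, sR=60/353; mL=6018/22945, mR=-12/65; mL+mR=1782/22945 → advance +1; mR−mL=-10254/22945 → turn -1·90°

0 3/16 15/97 771/3104 -3/16 1 -7 E
1 4/27 60/373 2366/10071 -4/27 2 -7 S
2 6/41 30/169 1737/6929 -6/41 2 -8 W
3 12/65 60/353 6018/22945 -12/65 1 -8 N
4 3/16 15/97 771/3104 -3/16 1 -7 E
5 4/27 60/373 2366/10071 -4/27 2 -7 S
6 6/41 30/169 1737/6929 -6/41 2 -8 W
7 12/65 60/353 6018/22945 -12/65 1 -8 N
final 1 -7 E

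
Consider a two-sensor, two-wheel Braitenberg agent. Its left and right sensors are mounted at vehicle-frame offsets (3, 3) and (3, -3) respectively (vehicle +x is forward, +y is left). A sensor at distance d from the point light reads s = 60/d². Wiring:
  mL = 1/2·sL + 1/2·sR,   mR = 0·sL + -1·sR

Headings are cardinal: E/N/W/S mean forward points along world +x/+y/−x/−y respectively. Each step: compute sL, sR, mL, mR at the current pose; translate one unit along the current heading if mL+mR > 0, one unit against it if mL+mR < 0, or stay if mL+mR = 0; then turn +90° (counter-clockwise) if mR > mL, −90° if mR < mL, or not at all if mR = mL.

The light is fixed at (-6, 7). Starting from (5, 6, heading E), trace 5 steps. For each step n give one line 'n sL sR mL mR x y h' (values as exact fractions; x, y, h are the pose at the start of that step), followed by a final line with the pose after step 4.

n=0: pose=(5,6,E); sL=3/10, sR=15/53; mL=309/1060, mR=-15/53; mL+mR=9/1060 → advance +1; mR−mL=-609/1060 → turn -1·90°
n=1: pose=(6,6,S); sL=60/241, sR=60/97; mL=10140/23377, mR=-60/97; mL+mR=-4320/23377 → advance -1; mR−mL=-24600/23377 → turn -1·90°
n=2: pose=(6,7,W); sL=2/3, sR=2/3; mL=2/3, mR=-2/3; mL+mR=0 → advance +0; mR−mL=-4/3 → turn -1·90°
n=3: pose=(6,7,N); sL=2/3, sR=10/39; mL=6/13, mR=-10/39; mL+mR=8/39 → advance +1; mR−mL=-28/39 → turn -1·90°
n=4: pose=(6,8,E); sL=60/241, sR=60/229; mL=14100/55189, mR=-60/229; mL+mR=-360/55189 → advance -1; mR−mL=-28560/55189 → turn -1·90°

0 3/10 15/53 309/1060 -15/53 5 6 E
1 60/241 60/97 10140/23377 -60/97 6 6 S
2 2/3 2/3 2/3 -2/3 6 7 W
3 2/3 10/39 6/13 -10/39 6 7 N
4 60/241 60/229 14100/55189 -60/229 6 8 E
final 5 8 S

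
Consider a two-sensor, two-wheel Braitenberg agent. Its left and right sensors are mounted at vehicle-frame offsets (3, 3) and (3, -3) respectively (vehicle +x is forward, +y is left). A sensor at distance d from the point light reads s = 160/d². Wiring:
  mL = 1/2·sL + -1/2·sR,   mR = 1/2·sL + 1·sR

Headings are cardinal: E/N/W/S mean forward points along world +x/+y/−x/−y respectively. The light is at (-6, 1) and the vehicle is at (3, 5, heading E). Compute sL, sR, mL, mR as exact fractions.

160/193 32/29 -768/5597 8496/5597

left sensor world pos  = (6, 8); dL² = 193
right sensor world pos = (6, 2); dR² = 145
sL = 160/193 = 160/193
sR = 160/145 = 32/29
mL = 1/2·sL + -1/2·sR = -768/5597
mR = 1/2·sL + 1·sR = 8496/5597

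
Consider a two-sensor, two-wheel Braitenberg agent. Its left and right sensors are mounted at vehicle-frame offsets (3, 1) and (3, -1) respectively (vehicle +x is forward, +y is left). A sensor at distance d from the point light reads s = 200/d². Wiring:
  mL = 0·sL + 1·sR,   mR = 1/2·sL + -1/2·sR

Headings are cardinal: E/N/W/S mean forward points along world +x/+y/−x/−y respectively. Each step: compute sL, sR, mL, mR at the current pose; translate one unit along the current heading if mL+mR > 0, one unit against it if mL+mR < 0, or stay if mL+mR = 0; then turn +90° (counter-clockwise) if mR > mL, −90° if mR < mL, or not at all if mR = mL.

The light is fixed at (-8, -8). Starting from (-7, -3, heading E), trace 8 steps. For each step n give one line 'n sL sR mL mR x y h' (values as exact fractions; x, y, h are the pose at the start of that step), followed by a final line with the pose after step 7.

0 50/13 25/4 25/4 -125/104 -7 -3 E
1 200/13 40 40 -160/13 -6 -3 S
2 20 100/13 100/13 80/13 -6 -4 W
3 200/49 200/53 200/53 400/2597 -7 -4 N
4 50/13 25/4 25/4 -125/104 -7 -3 E
5 200/13 40 40 -160/13 -6 -3 S
6 20 100/13 100/13 80/13 -6 -4 W
7 200/49 200/53 200/53 400/2597 -7 -4 N
final -7 -3 E

n=0: pose=(-7,-3,E); sL=50/13, sR=25/4; mL=25/4, mR=-125/104; mL+mR=525/104 → advance +1; mR−mL=-775/104 → turn -1·90°
n=1: pose=(-6,-3,S); sL=200/13, sR=40; mL=40, mR=-160/13; mL+mR=360/13 → advance +1; mR−mL=-680/13 → turn -1·90°
n=2: pose=(-6,-4,W); sL=20, sR=100/13; mL=100/13, mR=80/13; mL+mR=180/13 → advance +1; mR−mL=-20/13 → turn -1·90°
n=3: pose=(-7,-4,N); sL=200/49, sR=200/53; mL=200/53, mR=400/2597; mL+mR=10200/2597 → advance +1; mR−mL=-9400/2597 → turn -1·90°
n=4: pose=(-7,-3,E); sL=50/13, sR=25/4; mL=25/4, mR=-125/104; mL+mR=525/104 → advance +1; mR−mL=-775/104 → turn -1·90°
n=5: pose=(-6,-3,S); sL=200/13, sR=40; mL=40, mR=-160/13; mL+mR=360/13 → advance +1; mR−mL=-680/13 → turn -1·90°
n=6: pose=(-6,-4,W); sL=20, sR=100/13; mL=100/13, mR=80/13; mL+mR=180/13 → advance +1; mR−mL=-20/13 → turn -1·90°
n=7: pose=(-7,-4,N); sL=200/49, sR=200/53; mL=200/53, mR=400/2597; mL+mR=10200/2597 → advance +1; mR−mL=-9400/2597 → turn -1·90°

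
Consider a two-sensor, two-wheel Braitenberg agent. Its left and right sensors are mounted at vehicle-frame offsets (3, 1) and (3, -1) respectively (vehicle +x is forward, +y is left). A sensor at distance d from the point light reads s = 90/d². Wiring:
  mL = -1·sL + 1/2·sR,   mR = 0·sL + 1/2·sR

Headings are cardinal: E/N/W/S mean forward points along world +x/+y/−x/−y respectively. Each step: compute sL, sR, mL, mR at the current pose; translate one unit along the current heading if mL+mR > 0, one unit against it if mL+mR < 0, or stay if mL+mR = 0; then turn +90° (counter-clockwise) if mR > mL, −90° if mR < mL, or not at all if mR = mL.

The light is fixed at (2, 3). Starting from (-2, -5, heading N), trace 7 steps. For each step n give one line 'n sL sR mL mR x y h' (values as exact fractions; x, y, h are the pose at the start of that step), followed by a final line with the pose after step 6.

0 9/5 45/17 -81/170 45/34 -2 -5 N
1 90/113 18/17 -513/1921 9/17 -2 -4 W
2 45/58 45/68 -1755/3944 45/136 -3 -4 S
3 90/29 90/53 -3465/1537 45/53 -3 -3 E
4 45/29 45/17 -225/986 45/34 -4 -3 N
5 10/13 90/97 -385/1261 45/97 -4 -2 W
6 9/10 45/64 -351/640 45/128 -5 -2 S
final -5 -1 E

n=0: pose=(-2,-5,N); sL=9/5, sR=45/17; mL=-81/170, mR=45/34; mL+mR=72/85 → advance +1; mR−mL=9/5 → turn +1·90°
n=1: pose=(-2,-4,W); sL=90/113, sR=18/17; mL=-513/1921, mR=9/17; mL+mR=504/1921 → advance +1; mR−mL=90/113 → turn +1·90°
n=2: pose=(-3,-4,S); sL=45/58, sR=45/68; mL=-1755/3944, mR=45/136; mL+mR=-225/1972 → advance -1; mR−mL=45/58 → turn +1·90°
n=3: pose=(-3,-3,E); sL=90/29, sR=90/53; mL=-3465/1537, mR=45/53; mL+mR=-2160/1537 → advance -1; mR−mL=90/29 → turn +1·90°
n=4: pose=(-4,-3,N); sL=45/29, sR=45/17; mL=-225/986, mR=45/34; mL+mR=540/493 → advance +1; mR−mL=45/29 → turn +1·90°
n=5: pose=(-4,-2,W); sL=10/13, sR=90/97; mL=-385/1261, mR=45/97; mL+mR=200/1261 → advance +1; mR−mL=10/13 → turn +1·90°
n=6: pose=(-5,-2,S); sL=9/10, sR=45/64; mL=-351/640, mR=45/128; mL+mR=-63/320 → advance -1; mR−mL=9/10 → turn +1·90°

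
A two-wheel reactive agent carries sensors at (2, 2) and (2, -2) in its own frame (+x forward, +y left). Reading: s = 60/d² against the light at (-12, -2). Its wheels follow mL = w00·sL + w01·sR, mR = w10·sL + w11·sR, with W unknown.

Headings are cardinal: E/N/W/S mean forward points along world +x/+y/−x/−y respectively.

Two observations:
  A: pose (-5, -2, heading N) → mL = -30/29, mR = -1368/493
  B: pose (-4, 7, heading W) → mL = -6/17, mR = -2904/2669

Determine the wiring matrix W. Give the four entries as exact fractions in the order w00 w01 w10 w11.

-1/2 0 -1 -1

obs A: pose=(-5,-2,N) → sL=60/29, sR=12/17, mL=-30/29, mR=-1368/493
obs B: pose=(-4,7,W) → sL=12/17, sR=60/157, mL=-6/17, mR=-2904/2669
sensor matrix S = [[60/29, 12/17], [12/17, 60/157]]; det S = 384768/1315817
solve [mL_A; mL_B] = S·[w00; w01] and [mR_A; mR_B] = S·[w10; w11]:
  w00 = -1/2, w01 = 0, w10 = -1, w11 = -1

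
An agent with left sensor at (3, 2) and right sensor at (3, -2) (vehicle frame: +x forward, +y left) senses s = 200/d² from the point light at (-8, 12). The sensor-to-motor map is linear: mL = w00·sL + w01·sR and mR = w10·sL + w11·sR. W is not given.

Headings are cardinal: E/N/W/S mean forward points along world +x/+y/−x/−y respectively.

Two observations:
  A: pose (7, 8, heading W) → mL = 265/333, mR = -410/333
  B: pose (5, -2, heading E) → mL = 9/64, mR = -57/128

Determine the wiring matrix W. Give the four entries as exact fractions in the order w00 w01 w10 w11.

-1/2 1 -1/2 -1/2

obs A: pose=(7,8,W) → sL=10/9, sR=50/37, mL=265/333, mR=-410/333
obs B: pose=(5,-2,E) → sL=1/2, sR=25/64, mL=9/64, mR=-57/128
sensor matrix S = [[10/9, 50/37], [1/2, 25/64]]; det S = -2575/10656
solve [mL_A; mL_B] = S·[w00; w01] and [mR_A; mR_B] = S·[w10; w11]:
  w00 = -1/2, w01 = 1, w10 = -1/2, w11 = -1/2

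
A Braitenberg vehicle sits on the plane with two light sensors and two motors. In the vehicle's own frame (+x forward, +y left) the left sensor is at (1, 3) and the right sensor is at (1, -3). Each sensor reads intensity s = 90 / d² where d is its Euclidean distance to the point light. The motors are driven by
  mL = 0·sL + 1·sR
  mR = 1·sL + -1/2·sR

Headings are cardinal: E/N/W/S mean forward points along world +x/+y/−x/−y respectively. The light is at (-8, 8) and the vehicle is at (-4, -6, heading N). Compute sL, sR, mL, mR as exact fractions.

left sensor world pos  = (-7, -5); dL² = 170
right sensor world pos = (-1, -5); dR² = 218
sL = 90/170 = 9/17
sR = 90/218 = 45/109
mL = 0·sL + 1·sR = 45/109
mR = 1·sL + -1/2·sR = 1197/3706

9/17 45/109 45/109 1197/3706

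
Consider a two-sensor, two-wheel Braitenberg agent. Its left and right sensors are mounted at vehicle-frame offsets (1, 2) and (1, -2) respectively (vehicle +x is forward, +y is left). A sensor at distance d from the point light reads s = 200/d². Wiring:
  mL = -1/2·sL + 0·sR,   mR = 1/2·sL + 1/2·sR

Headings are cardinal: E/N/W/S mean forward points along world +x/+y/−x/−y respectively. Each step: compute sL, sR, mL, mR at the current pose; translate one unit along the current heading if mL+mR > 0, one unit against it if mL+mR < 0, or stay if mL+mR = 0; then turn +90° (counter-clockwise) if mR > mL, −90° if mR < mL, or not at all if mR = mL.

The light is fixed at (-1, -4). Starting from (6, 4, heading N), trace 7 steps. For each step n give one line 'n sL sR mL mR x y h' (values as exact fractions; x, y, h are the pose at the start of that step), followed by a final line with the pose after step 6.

0 100/53 100/81 -50/53 6700/4293 6 4 N
1 40/17 200/157 -20/17 4840/2669 6 5 W
2 25/16 5/2 -25/32 65/32 5 5 S
3 200/149 40/17 -100/149 4680/2533 5 4 E
4 100/53 100/81 -50/53 6700/4293 6 4 N
5 40/17 200/157 -20/17 4840/2669 6 5 W
6 25/16 5/2 -25/32 65/32 5 5 S
final 5 4 E

n=0: pose=(6,4,N); sL=100/53, sR=100/81; mL=-50/53, mR=6700/4293; mL+mR=50/81 → advance +1; mR−mL=10750/4293 → turn +1·90°
n=1: pose=(6,5,W); sL=40/17, sR=200/157; mL=-20/17, mR=4840/2669; mL+mR=100/157 → advance +1; mR−mL=7980/2669 → turn +1·90°
n=2: pose=(5,5,S); sL=25/16, sR=5/2; mL=-25/32, mR=65/32; mL+mR=5/4 → advance +1; mR−mL=45/16 → turn +1·90°
n=3: pose=(5,4,E); sL=200/149, sR=40/17; mL=-100/149, mR=4680/2533; mL+mR=20/17 → advance +1; mR−mL=6380/2533 → turn +1·90°
n=4: pose=(6,4,N); sL=100/53, sR=100/81; mL=-50/53, mR=6700/4293; mL+mR=50/81 → advance +1; mR−mL=10750/4293 → turn +1·90°
n=5: pose=(6,5,W); sL=40/17, sR=200/157; mL=-20/17, mR=4840/2669; mL+mR=100/157 → advance +1; mR−mL=7980/2669 → turn +1·90°
n=6: pose=(5,5,S); sL=25/16, sR=5/2; mL=-25/32, mR=65/32; mL+mR=5/4 → advance +1; mR−mL=45/16 → turn +1·90°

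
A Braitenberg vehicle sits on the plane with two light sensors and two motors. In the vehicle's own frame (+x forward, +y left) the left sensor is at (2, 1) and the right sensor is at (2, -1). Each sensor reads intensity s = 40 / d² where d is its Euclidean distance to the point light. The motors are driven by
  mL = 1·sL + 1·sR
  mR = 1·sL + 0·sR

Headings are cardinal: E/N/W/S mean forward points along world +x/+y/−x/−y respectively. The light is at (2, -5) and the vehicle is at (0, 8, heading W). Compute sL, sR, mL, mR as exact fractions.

left sensor world pos  = (-2, 7); dL² = 160
right sensor world pos = (-2, 9); dR² = 212
sL = 40/160 = 1/4
sR = 40/212 = 10/53
mL = 1·sL + 1·sR = 93/212
mR = 1·sL + 0·sR = 1/4

1/4 10/53 93/212 1/4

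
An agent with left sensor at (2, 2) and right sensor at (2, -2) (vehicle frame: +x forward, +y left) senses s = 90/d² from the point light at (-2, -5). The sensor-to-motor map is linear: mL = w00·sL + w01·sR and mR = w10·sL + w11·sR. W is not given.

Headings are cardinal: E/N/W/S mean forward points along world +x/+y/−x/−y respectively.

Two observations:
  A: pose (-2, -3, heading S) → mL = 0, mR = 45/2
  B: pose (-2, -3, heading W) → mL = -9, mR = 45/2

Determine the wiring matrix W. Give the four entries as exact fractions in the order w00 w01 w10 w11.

-1/2 1/2 1 0

obs A: pose=(-2,-3,S) → sL=45/2, sR=45/2, mL=0, mR=45/2
obs B: pose=(-2,-3,W) → sL=45/2, sR=9/2, mL=-9, mR=45/2
sensor matrix S = [[45/2, 45/2], [45/2, 9/2]]; det S = -405
solve [mL_A; mL_B] = S·[w00; w01] and [mR_A; mR_B] = S·[w10; w11]:
  w00 = -1/2, w01 = 1/2, w10 = 1, w11 = 0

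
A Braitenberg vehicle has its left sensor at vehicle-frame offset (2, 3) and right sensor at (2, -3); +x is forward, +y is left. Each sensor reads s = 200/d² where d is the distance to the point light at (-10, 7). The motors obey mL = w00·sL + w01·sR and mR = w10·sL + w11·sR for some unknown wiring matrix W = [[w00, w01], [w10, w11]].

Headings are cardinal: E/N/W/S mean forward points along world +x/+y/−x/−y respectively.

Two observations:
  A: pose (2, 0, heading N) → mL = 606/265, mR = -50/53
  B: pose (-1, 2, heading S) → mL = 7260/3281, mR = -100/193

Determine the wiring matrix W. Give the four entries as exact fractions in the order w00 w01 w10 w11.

1 1/2 -1/2 0

obs A: pose=(2,0,N) → sL=100/53, sR=4/5, mL=606/265, mR=-50/53
obs B: pose=(-1,2,S) → sL=200/193, sR=40/17, mL=7260/3281, mR=-100/193
sensor matrix S = [[100/53, 4/5], [200/193, 40/17]]; det S = 627840/173893
solve [mL_A; mL_B] = S·[w00; w01] and [mR_A; mR_B] = S·[w10; w11]:
  w00 = 1, w01 = 1/2, w10 = -1/2, w11 = 0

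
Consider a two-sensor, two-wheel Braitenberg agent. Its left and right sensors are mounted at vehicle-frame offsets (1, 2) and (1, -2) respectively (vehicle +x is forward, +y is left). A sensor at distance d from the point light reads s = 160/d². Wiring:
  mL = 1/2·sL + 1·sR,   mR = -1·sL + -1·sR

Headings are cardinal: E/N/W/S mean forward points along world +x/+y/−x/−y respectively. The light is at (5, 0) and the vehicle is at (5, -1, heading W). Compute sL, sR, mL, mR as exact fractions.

16 80 88 -96

left sensor world pos  = (4, -3); dL² = 10
right sensor world pos = (4, 1); dR² = 2
sL = 160/10 = 16
sR = 160/2 = 80
mL = 1/2·sL + 1·sR = 88
mR = -1·sL + -1·sR = -96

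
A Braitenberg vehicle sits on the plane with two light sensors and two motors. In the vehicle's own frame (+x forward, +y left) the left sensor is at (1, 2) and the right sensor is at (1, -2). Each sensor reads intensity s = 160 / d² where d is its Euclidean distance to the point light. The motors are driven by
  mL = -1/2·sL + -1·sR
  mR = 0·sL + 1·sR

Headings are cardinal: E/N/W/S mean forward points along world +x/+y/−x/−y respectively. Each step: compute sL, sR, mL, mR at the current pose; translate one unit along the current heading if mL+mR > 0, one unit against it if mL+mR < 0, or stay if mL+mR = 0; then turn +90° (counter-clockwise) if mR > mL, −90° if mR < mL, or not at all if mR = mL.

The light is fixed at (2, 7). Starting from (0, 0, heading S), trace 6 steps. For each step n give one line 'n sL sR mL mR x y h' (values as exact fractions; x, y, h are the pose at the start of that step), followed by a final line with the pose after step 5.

0 5/2 2 -13/4 2 0 0 S
1 160/17 32/13 -1584/221 32/13 0 1 E
2 16/5 80/13 -504/65 80/13 -1 1 N
3 160/97 160/41 -18800/3977 160/41 -1 0 W
4 5/2 2 -13/4 2 0 0 S
5 160/17 32/13 -1584/221 32/13 0 1 E
final -1 1 N

n=0: pose=(0,0,S); sL=5/2, sR=2; mL=-13/4, mR=2; mL+mR=-5/4 → advance -1; mR−mL=21/4 → turn +1·90°
n=1: pose=(0,1,E); sL=160/17, sR=32/13; mL=-1584/221, mR=32/13; mL+mR=-80/17 → advance -1; mR−mL=2128/221 → turn +1·90°
n=2: pose=(-1,1,N); sL=16/5, sR=80/13; mL=-504/65, mR=80/13; mL+mR=-8/5 → advance -1; mR−mL=904/65 → turn +1·90°
n=3: pose=(-1,0,W); sL=160/97, sR=160/41; mL=-18800/3977, mR=160/41; mL+mR=-80/97 → advance -1; mR−mL=34320/3977 → turn +1·90°
n=4: pose=(0,0,S); sL=5/2, sR=2; mL=-13/4, mR=2; mL+mR=-5/4 → advance -1; mR−mL=21/4 → turn +1·90°
n=5: pose=(0,1,E); sL=160/17, sR=32/13; mL=-1584/221, mR=32/13; mL+mR=-80/17 → advance -1; mR−mL=2128/221 → turn +1·90°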